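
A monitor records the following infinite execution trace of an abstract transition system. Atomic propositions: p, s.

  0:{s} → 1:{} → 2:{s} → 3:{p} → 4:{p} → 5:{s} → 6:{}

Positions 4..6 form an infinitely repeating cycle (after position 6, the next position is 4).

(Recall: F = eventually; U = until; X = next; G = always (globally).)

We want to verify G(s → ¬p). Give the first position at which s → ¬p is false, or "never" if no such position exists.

never

s → ¬p holds at every position 0..6, and those are all the positions the trace ever visits, so the invariant G(s → ¬p) is never violated.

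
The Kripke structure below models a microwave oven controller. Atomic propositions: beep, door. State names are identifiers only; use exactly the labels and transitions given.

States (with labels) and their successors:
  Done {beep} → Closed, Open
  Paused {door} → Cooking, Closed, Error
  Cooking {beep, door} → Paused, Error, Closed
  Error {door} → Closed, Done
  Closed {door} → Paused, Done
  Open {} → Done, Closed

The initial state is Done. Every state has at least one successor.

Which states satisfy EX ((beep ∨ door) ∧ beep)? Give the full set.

States satisfying (beep ∨ door) ∧ beep: {Done, Cooking}.
States satisfying EX ((beep ∨ door) ∧ beep): {Paused, Error, Closed, Open}.

{Paused, Error, Closed, Open}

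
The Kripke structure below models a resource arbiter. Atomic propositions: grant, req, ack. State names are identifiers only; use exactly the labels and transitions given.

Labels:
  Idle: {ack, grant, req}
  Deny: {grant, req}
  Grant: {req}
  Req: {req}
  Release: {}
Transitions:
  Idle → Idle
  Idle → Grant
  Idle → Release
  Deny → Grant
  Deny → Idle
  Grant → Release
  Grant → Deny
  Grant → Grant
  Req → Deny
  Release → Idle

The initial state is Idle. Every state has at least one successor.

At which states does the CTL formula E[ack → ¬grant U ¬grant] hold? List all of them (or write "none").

{Deny, Grant, Req, Release}

States satisfying ack → ¬grant: {Deny, Grant, Req, Release}.
States satisfying ¬grant: {Grant, Req, Release}.
States satisfying E[ack → ¬grant U ¬grant]: {Deny, Grant, Req, Release}.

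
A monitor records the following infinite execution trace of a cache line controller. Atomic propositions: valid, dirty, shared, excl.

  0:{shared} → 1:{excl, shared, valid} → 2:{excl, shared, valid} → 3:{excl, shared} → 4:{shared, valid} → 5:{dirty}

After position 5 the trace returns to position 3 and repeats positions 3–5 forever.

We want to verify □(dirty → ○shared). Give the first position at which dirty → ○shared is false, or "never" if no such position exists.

dirty → ○shared holds at every position 0..5, and those are all the positions the trace ever visits, so the invariant □(dirty → ○shared) is never violated.

never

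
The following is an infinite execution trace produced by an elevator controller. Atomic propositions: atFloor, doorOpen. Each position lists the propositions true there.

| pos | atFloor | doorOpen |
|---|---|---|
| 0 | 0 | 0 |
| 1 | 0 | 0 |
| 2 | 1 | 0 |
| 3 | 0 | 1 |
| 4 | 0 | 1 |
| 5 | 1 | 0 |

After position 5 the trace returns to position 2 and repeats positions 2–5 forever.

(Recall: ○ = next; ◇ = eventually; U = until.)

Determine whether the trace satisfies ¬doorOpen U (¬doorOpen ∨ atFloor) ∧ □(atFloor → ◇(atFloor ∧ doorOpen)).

Walking from position 0: ¬doorOpen ∨ atFloor first holds at position 0, and ¬doorOpen holds at every earlier position along the way, so ¬doorOpen U (¬doorOpen ∨ atFloor) holds.
atFloor → ◇(atFloor ∧ doorOpen) must hold at every position from 0 onward. It fails at position 2, so □(atFloor → ◇(atFloor ∧ doorOpen)) is false.
Positions where atFloor holds: 2, 5.
Check ◇(atFloor ∧ doorOpen) at each: 2→fails, 5→fails.
At position 0: ¬doorOpen U (¬doorOpen ∨ atFloor) is true; □(atFloor → ◇(atFloor ∧ doorOpen)) is false; so ¬doorOpen U (¬doorOpen ∨ atFloor) ∧ □(atFloor → ◇(atFloor ∧ doorOpen)) is false.

Violated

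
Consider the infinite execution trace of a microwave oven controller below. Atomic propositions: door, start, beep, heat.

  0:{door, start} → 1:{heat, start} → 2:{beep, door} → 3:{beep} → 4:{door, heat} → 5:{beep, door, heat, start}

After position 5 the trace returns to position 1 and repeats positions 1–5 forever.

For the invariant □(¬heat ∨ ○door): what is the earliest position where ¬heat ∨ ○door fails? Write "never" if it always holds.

5

Check ¬heat ∨ ○door at each position in order: 0 ✓, 1 ✓, 2 ✓, 3 ✓, 4 ✓.
At position 5 the labels are {beep, door, heat, start} and the next position 1 has {heat, start}, so ¬heat ∨ ○door is false there. This is the first violation.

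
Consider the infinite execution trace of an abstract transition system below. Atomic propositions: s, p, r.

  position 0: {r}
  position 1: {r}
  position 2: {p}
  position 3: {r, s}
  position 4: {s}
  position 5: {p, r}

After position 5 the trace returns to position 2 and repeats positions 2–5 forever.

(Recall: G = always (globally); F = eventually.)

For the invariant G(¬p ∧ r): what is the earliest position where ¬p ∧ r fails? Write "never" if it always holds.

2

Check ¬p ∧ r at each position in order: 0 ✓, 1 ✓.
At position 2 the labels are {p}, so ¬p ∧ r is false there. This is the first violation.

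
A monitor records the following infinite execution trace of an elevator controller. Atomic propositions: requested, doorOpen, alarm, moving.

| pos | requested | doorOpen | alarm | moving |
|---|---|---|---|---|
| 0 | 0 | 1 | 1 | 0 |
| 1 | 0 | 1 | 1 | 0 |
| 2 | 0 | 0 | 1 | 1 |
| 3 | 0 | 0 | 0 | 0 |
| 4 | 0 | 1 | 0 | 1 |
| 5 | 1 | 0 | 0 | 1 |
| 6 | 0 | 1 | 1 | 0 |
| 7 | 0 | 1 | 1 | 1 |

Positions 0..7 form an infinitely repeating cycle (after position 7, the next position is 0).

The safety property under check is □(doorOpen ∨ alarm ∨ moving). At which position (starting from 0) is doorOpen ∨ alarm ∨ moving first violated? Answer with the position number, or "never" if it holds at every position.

Check doorOpen ∨ alarm ∨ moving at each position in order: 0 ✓, 1 ✓, 2 ✓.
At position 3 the labels are {}, so doorOpen ∨ alarm ∨ moving is false there. This is the first violation.

3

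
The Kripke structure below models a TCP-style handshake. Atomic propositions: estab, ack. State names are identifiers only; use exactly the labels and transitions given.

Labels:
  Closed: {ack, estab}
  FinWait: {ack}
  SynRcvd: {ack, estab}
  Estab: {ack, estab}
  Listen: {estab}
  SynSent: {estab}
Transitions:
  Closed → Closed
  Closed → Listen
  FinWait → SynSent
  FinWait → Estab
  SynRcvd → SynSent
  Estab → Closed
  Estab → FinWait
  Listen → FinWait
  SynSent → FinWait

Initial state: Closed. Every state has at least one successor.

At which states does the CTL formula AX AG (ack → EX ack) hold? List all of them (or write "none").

{Closed, FinWait, SynRcvd, Estab, Listen, SynSent}

States satisfying AG (ack → EX ack): {Closed, FinWait, Estab, Listen, SynSent}.
States satisfying AX AG (ack → EX ack): {Closed, FinWait, SynRcvd, Estab, Listen, SynSent}.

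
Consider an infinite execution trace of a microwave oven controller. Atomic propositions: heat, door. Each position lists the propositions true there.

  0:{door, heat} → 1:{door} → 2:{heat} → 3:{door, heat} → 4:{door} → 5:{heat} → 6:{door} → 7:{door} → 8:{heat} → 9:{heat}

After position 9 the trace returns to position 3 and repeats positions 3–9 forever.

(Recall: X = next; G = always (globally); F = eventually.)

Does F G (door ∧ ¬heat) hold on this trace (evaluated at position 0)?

Violated

G (door ∧ ¬heat) is false at every position 0..9, so it never becomes true and F G (door ∧ ¬heat) fails.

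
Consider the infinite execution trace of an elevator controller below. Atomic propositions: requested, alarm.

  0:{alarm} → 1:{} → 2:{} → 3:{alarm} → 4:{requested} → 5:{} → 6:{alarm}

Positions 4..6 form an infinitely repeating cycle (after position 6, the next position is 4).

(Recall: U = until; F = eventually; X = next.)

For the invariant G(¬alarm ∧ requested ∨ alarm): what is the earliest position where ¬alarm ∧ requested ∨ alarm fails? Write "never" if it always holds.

1

Check ¬alarm ∧ requested ∨ alarm at each position in order: 0 ✓.
At position 1 the labels are {}, so ¬alarm ∧ requested ∨ alarm is false there. This is the first violation.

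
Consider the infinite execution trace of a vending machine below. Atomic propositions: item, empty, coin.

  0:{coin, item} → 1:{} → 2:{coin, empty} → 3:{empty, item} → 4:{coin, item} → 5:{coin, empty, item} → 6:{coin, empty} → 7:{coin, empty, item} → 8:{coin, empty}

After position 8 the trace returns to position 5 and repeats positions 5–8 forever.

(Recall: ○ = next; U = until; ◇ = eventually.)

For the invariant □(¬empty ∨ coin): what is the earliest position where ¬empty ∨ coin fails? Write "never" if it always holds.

Check ¬empty ∨ coin at each position in order: 0 ✓, 1 ✓, 2 ✓.
At position 3 the labels are {empty, item}, so ¬empty ∨ coin is false there. This is the first violation.

3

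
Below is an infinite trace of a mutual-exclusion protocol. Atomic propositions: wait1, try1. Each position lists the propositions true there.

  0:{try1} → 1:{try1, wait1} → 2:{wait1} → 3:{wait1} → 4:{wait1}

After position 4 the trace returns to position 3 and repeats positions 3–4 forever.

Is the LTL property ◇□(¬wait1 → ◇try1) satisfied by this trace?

□(¬wait1 → ◇try1) holds at position 0, which is reachable from 0, so ◇□(¬wait1 → ◇try1) holds.

Yes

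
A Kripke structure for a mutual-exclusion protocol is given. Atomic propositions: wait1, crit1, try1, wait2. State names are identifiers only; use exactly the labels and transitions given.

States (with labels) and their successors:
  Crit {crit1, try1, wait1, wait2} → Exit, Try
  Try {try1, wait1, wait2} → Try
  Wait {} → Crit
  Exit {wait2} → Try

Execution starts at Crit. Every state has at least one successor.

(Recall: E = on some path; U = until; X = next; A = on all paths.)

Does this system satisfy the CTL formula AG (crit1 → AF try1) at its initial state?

States satisfying crit1 → AF try1: {Crit, Try, Wait, Exit}.
States satisfying AG (crit1 → AF try1): {Crit, Try, Wait, Exit}.
Every state reachable from Crit satisfies crit1 → AF try1.
Crit ∈ Sat(AG (crit1 → AF try1)).

Satisfied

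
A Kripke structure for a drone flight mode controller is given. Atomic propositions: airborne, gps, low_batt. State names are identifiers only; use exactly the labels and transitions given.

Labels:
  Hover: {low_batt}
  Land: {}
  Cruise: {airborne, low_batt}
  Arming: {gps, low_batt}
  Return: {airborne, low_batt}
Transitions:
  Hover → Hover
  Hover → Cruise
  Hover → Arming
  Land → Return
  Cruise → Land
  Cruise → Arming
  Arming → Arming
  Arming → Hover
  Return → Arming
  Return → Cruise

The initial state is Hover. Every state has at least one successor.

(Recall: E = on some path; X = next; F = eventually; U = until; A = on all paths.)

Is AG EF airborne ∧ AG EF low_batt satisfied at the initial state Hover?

States satisfying EF airborne: {Hover, Land, Cruise, Arming, Return}.
States satisfying AG EF airborne: {Hover, Land, Cruise, Arming, Return}.
States satisfying EF low_batt: {Hover, Land, Cruise, Arming, Return}.
States satisfying AG EF low_batt: {Hover, Land, Cruise, Arming, Return}.
States satisfying AG EF airborne ∧ AG EF low_batt: {Hover, Land, Cruise, Arming, Return}.
Hover ∈ Sat(AG EF airborne ∧ AG EF low_batt).

Satisfied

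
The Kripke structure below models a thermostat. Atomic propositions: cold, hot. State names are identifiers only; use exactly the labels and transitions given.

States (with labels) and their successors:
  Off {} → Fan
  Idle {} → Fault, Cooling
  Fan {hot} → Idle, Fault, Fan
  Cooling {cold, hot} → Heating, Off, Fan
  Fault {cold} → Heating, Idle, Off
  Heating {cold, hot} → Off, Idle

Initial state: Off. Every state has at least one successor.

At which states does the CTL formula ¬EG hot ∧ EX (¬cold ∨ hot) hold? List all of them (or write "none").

States satisfying hot: {Fan, Cooling, Heating}.
States satisfying EG hot: {Fan, Cooling}.
States satisfying ¬EG hot: {Off, Idle, Fault, Heating}.
States satisfying ¬cold ∨ hot: {Off, Idle, Fan, Cooling, Heating}.
States satisfying EX (¬cold ∨ hot): {Off, Idle, Fan, Cooling, Fault, Heating}.
States satisfying ¬EG hot ∧ EX (¬cold ∨ hot): {Off, Idle, Fault, Heating}.

{Off, Idle, Fault, Heating}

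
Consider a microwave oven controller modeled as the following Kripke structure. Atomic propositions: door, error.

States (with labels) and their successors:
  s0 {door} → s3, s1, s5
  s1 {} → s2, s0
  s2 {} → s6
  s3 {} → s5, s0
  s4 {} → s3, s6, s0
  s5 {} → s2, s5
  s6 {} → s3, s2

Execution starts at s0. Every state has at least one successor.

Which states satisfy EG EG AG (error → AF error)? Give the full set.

{s0, s1, s2, s3, s4, s5, s6}

States satisfying EG AG (error → AF error): {s0, s1, s2, s3, s4, s5, s6}.
States satisfying EG EG AG (error → AF error): {s0, s1, s2, s3, s4, s5, s6}.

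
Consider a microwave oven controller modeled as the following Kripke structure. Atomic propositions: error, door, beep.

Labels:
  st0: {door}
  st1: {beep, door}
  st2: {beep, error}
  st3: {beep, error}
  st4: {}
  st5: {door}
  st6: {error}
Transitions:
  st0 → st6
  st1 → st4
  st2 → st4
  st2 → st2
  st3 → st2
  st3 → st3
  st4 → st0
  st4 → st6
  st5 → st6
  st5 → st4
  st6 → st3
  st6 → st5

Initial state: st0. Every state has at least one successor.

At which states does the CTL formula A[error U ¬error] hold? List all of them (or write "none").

{st0, st1, st4, st5}

States satisfying error: {st2, st3, st6}.
States satisfying ¬error: {st0, st1, st4, st5}.
States satisfying A[error U ¬error]: {st0, st1, st4, st5}.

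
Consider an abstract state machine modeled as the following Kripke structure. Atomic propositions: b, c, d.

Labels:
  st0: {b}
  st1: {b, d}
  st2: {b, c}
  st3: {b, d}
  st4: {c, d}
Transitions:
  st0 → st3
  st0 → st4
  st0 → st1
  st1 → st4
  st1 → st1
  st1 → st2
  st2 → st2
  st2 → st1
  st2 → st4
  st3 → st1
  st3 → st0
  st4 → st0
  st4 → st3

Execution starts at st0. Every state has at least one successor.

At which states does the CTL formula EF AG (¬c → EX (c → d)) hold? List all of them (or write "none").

States satisfying AG (¬c → EX (c → d)): {st0, st1, st2, st3, st4}.
States satisfying EF AG (¬c → EX (c → d)): {st0, st1, st2, st3, st4}.

{st0, st1, st2, st3, st4}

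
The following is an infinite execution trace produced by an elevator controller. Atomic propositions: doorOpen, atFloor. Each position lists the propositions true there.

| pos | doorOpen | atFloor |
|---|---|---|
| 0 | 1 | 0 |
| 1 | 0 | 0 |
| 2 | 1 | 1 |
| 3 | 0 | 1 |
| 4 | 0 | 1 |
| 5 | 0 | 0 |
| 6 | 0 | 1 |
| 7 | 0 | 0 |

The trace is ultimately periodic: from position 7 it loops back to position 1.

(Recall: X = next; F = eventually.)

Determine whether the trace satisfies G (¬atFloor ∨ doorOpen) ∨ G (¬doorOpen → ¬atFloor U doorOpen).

Does not hold

¬atFloor ∨ doorOpen must hold at every position from 0 onward. It fails at position 3, so G (¬atFloor ∨ doorOpen) is false.
¬doorOpen → ¬atFloor U doorOpen must hold at every position from 0 onward. It fails at position 3, so G (¬doorOpen → ¬atFloor U doorOpen) is false.
Positions where ¬doorOpen holds: 1, 3, 4, 5, 6, 7.
Check ¬atFloor U doorOpen at each: 1→ok, 3→fails, 4→fails, 5→fails, 6→fails, 7→ok.
At position 0: G (¬atFloor ∨ doorOpen) is false; G (¬doorOpen → ¬atFloor U doorOpen) is false; so G (¬atFloor ∨ doorOpen) ∨ G (¬doorOpen → ¬atFloor U doorOpen) is false.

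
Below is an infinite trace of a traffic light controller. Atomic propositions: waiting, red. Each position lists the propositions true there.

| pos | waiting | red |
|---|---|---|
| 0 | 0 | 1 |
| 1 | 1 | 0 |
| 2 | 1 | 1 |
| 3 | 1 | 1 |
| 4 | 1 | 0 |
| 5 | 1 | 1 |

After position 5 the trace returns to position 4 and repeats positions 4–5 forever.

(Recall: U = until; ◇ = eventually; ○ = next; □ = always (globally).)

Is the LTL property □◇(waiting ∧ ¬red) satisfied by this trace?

◇(waiting ∧ ¬red) holds at every position 0..5, and those are all positions ever visited, so □◇(waiting ∧ ¬red) holds.

Holds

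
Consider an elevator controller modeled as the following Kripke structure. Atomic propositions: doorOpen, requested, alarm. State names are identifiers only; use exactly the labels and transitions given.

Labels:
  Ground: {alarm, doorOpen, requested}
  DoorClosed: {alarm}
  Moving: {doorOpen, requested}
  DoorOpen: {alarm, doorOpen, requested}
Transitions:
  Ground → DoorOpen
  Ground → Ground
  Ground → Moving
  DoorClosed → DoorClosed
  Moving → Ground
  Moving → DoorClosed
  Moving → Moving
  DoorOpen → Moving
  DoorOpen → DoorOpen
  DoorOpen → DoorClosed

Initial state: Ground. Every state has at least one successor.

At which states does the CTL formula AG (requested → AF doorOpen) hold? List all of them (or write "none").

States satisfying requested → AF doorOpen: {Ground, DoorClosed, Moving, DoorOpen}.
States satisfying AG (requested → AF doorOpen): {Ground, DoorClosed, Moving, DoorOpen}.

{Ground, DoorClosed, Moving, DoorOpen}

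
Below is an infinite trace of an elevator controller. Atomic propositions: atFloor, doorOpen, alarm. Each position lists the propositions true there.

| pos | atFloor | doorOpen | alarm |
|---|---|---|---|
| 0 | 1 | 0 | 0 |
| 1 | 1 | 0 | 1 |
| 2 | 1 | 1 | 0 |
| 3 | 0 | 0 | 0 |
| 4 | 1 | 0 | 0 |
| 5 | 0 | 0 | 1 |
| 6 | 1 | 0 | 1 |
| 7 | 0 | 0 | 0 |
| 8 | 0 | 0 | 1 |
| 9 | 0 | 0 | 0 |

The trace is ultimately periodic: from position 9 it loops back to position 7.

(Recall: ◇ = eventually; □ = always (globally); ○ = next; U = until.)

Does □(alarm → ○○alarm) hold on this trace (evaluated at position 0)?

alarm → ○○alarm must hold at every position from 0 onward. It fails at position 1, so □(alarm → ○○alarm) is false.
Positions where alarm holds: 1, 5, 6, 8.
Check ○○alarm at each: 1→fails, 5→fails, 6→ok, 8→fails.

Violated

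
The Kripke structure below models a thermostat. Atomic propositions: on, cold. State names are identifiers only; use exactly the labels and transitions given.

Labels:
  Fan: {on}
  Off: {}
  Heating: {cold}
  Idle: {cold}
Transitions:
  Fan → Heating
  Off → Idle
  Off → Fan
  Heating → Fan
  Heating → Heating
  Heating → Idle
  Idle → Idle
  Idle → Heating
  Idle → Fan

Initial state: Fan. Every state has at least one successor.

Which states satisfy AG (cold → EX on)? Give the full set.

States satisfying cold → EX on: {Fan, Off, Heating, Idle}.
States satisfying AG (cold → EX on): {Fan, Off, Heating, Idle}.

{Fan, Off, Heating, Idle}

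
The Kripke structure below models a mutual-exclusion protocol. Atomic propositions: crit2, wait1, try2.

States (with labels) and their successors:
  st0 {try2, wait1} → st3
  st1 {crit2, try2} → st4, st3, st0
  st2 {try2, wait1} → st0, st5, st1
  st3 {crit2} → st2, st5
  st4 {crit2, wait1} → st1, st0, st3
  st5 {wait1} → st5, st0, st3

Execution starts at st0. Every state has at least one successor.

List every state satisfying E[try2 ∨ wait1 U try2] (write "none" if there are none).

{st0, st1, st2, st4, st5}

States satisfying try2 ∨ wait1: {st0, st1, st2, st4, st5}.
States satisfying try2: {st0, st1, st2}.
States satisfying E[try2 ∨ wait1 U try2]: {st0, st1, st2, st4, st5}.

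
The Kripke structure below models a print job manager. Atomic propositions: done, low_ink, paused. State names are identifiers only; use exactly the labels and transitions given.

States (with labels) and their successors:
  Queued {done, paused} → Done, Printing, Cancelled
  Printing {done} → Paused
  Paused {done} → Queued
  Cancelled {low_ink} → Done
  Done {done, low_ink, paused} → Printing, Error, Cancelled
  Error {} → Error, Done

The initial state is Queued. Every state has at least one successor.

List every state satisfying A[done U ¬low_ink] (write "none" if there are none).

States satisfying done: {Queued, Printing, Paused, Done}.
States satisfying ¬low_ink: {Queued, Printing, Paused, Error}.
States satisfying A[done U ¬low_ink]: {Queued, Printing, Paused, Error}.

{Queued, Printing, Paused, Error}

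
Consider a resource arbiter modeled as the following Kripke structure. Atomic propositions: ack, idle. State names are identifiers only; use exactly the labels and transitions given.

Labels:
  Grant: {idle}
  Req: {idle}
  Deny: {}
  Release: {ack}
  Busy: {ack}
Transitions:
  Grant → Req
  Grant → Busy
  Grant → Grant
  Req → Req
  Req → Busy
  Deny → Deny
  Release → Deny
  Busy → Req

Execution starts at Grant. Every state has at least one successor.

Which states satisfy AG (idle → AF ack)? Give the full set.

States satisfying idle → AF ack: {Deny, Release, Busy}.
States satisfying AG (idle → AF ack): {Deny, Release}.

{Deny, Release}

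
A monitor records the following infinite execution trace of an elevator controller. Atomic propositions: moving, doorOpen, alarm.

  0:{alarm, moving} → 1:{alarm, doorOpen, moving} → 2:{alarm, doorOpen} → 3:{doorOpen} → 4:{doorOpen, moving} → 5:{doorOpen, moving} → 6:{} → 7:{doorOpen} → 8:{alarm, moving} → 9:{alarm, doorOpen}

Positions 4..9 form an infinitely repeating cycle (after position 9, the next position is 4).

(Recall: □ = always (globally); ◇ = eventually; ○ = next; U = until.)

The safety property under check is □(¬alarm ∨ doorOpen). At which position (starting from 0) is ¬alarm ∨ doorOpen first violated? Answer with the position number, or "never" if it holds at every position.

0

At position 0 the labels are {alarm, moving}, so ¬alarm ∨ doorOpen is false there. This is the first violation.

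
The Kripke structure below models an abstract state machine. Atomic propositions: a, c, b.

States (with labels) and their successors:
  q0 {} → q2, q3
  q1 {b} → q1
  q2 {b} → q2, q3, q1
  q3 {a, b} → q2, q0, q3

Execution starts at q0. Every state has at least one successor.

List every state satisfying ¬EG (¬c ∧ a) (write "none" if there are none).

{q0, q1, q2}

States satisfying ¬c ∧ a: {q3}.
States satisfying EG (¬c ∧ a): {q3}.
States satisfying ¬EG (¬c ∧ a): {q0, q1, q2}.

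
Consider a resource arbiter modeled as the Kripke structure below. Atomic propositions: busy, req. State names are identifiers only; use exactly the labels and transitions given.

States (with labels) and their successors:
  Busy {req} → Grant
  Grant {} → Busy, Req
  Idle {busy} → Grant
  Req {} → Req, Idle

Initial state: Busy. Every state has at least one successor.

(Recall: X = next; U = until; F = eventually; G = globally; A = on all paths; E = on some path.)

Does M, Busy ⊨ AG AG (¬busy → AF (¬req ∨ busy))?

Holds

States satisfying AG (¬busy → AF (¬req ∨ busy)): {Busy, Grant, Idle, Req}.
States satisfying AG AG (¬busy → AF (¬req ∨ busy)): {Busy, Grant, Idle, Req}.
Every state reachable from Busy satisfies AG (¬busy → AF (¬req ∨ busy)).
Busy ∈ Sat(AG AG (¬busy → AF (¬req ∨ busy))).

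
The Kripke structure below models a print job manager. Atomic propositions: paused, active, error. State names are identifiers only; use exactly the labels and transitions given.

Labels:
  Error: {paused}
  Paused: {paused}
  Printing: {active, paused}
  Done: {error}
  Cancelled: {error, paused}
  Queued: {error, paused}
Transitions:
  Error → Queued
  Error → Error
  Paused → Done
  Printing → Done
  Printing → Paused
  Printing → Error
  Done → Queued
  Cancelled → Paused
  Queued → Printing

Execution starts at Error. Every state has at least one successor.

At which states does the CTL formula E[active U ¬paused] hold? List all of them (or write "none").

States satisfying active: {Printing}.
States satisfying ¬paused: {Done}.
States satisfying E[active U ¬paused]: {Printing, Done}.

{Printing, Done}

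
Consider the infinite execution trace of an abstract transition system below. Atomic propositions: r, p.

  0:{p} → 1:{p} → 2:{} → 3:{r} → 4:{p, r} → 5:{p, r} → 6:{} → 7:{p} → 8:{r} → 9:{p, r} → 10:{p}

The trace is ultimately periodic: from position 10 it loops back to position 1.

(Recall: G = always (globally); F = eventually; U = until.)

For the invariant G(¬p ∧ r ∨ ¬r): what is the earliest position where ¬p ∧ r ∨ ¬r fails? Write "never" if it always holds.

Check ¬p ∧ r ∨ ¬r at each position in order: 0 ✓, 1 ✓, 2 ✓, 3 ✓.
At position 4 the labels are {p, r}, so ¬p ∧ r ∨ ¬r is false there. This is the first violation.

4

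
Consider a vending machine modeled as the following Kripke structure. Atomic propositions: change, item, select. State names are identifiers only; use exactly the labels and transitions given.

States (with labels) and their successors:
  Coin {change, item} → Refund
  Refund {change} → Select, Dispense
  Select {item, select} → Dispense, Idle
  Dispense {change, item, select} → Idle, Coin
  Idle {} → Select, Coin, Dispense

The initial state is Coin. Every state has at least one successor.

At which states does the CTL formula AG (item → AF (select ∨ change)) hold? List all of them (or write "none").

{Coin, Refund, Select, Dispense, Idle}

States satisfying item → AF (select ∨ change): {Coin, Refund, Select, Dispense, Idle}.
States satisfying AG (item → AF (select ∨ change)): {Coin, Refund, Select, Dispense, Idle}.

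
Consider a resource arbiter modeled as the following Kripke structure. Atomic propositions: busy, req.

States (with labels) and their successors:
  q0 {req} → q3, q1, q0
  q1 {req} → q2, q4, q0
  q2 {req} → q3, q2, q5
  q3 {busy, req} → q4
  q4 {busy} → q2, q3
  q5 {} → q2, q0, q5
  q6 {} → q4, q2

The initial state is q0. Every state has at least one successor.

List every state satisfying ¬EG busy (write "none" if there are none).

{q0, q1, q2, q5, q6}

States satisfying busy: {q3, q4}.
States satisfying EG busy: {q3, q4}.
States satisfying ¬EG busy: {q0, q1, q2, q5, q6}.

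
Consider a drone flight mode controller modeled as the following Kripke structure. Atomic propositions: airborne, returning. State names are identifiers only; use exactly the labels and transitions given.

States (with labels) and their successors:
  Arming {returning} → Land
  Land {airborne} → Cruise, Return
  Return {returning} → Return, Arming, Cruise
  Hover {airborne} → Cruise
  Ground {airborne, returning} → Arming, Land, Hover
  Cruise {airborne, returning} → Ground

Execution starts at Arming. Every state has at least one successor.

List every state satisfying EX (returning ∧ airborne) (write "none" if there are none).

States satisfying returning ∧ airborne: {Ground, Cruise}.
States satisfying EX (returning ∧ airborne): {Land, Return, Hover, Cruise}.

{Land, Return, Hover, Cruise}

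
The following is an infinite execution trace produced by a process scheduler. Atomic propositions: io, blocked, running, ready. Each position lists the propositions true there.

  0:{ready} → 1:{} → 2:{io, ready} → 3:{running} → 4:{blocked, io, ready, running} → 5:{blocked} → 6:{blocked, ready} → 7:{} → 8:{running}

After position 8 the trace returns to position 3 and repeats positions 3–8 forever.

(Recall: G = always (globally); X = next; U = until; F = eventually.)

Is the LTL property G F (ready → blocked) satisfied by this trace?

Yes

F (ready → blocked) holds at every position 0..8, and those are all positions ever visited, so G F (ready → blocked) holds.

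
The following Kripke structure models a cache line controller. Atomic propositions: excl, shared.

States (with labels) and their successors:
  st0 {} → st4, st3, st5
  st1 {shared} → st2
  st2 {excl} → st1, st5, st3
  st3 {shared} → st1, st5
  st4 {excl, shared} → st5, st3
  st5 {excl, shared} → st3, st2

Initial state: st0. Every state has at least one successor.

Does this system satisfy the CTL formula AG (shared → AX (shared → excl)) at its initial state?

No

States satisfying shared → AX (shared → excl): {st0, st1, st2}.
States satisfying AG (shared → AX (shared → excl)): ∅.
st3 is reachable from st0 and violates shared → AX (shared → excl), so AG fails at st0.
st0 ∉ Sat(AG (shared → AX (shared → excl))).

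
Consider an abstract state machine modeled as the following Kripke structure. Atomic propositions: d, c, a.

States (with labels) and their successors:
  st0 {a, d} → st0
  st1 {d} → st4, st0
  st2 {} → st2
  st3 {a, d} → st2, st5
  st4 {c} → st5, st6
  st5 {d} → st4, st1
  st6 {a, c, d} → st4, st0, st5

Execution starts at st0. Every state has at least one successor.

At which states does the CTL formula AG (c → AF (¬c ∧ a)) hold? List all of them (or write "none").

{st0, st2}

States satisfying c → AF (¬c ∧ a): {st0, st1, st2, st3, st5}.
States satisfying AG (c → AF (¬c ∧ a)): {st0, st2}.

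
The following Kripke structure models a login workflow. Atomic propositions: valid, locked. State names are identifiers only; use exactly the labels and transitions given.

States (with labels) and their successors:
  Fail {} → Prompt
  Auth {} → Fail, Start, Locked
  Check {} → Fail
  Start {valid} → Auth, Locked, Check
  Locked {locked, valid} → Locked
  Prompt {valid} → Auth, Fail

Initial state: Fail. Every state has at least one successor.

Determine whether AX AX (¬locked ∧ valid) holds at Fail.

No

States satisfying AX (¬locked ∧ valid): {Fail}.
States satisfying AX AX (¬locked ∧ valid): {Check}.
Fail ∉ Sat(AX AX (¬locked ∧ valid)).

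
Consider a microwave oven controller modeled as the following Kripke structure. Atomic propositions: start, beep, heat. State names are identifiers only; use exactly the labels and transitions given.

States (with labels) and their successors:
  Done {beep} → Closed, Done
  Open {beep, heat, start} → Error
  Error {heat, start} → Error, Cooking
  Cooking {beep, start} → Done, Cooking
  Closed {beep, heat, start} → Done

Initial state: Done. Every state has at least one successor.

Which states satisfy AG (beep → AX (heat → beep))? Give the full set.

States satisfying beep → AX (heat → beep): {Done, Error, Cooking, Closed}.
States satisfying AG (beep → AX (heat → beep)): {Done, Error, Cooking, Closed}.

{Done, Error, Cooking, Closed}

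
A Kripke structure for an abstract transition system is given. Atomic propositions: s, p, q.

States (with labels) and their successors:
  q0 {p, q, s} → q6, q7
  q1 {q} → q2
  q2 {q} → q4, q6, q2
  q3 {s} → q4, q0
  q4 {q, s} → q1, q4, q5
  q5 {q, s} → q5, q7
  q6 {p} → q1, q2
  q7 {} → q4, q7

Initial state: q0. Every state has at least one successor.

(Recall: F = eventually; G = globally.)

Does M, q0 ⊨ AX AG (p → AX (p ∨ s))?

No

States satisfying AG (p → AX (p ∨ s)): ∅.
States satisfying AX AG (p → AX (p ∨ s)): ∅.
q0 ∉ Sat(AX AG (p → AX (p ∨ s))).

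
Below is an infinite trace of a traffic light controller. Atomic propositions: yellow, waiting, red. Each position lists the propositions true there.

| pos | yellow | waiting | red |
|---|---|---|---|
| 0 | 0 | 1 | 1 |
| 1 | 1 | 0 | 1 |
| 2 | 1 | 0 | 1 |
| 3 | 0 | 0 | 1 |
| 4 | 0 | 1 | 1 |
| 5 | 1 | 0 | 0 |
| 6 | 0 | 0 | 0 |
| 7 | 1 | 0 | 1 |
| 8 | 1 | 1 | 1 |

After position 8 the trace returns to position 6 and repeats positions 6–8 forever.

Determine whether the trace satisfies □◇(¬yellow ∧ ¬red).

◇(¬yellow ∧ ¬red) holds at every position 0..8, and those are all positions ever visited, so □◇(¬yellow ∧ ¬red) holds.

Holds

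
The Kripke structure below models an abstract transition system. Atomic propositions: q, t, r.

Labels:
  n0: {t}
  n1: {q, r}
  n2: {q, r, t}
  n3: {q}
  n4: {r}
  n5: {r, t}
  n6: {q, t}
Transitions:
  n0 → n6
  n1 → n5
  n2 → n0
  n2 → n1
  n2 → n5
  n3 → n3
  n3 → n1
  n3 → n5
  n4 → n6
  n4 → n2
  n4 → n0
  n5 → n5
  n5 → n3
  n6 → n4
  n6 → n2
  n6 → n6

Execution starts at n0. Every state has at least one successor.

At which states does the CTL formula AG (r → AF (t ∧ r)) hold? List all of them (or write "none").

States satisfying r → AF (t ∧ r): {n0, n1, n2, n3, n5, n6}.
States satisfying AG (r → AF (t ∧ r)): {n1, n3, n5}.

{n1, n3, n5}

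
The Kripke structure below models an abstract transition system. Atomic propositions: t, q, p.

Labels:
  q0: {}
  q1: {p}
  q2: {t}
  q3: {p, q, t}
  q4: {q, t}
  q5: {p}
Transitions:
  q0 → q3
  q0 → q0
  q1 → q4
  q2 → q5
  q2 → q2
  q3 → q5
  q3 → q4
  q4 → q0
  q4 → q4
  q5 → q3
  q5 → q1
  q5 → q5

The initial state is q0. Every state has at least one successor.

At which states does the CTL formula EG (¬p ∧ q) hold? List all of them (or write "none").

States satisfying ¬p ∧ q: {q4}.
States satisfying EG (¬p ∧ q): {q4}.

{q4}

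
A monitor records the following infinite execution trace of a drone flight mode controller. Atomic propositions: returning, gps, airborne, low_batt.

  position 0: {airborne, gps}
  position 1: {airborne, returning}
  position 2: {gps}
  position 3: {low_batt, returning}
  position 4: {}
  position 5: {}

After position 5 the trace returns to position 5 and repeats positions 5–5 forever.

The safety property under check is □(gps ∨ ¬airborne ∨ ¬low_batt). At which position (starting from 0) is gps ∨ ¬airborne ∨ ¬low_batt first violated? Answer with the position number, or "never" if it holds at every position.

gps ∨ ¬airborne ∨ ¬low_batt holds at every position 0..5, and those are all the positions the trace ever visits, so the invariant □(gps ∨ ¬airborne ∨ ¬low_batt) is never violated.

never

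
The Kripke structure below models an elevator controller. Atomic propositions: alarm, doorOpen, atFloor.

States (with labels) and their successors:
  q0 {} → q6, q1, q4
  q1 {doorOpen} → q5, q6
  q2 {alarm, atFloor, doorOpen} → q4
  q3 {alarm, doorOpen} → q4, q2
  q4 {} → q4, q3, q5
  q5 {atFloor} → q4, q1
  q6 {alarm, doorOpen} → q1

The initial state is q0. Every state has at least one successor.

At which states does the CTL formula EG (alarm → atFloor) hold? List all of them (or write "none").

States satisfying alarm → atFloor: {q0, q1, q2, q4, q5}.
States satisfying EG (alarm → atFloor): {q0, q1, q2, q4, q5}.

{q0, q1, q2, q4, q5}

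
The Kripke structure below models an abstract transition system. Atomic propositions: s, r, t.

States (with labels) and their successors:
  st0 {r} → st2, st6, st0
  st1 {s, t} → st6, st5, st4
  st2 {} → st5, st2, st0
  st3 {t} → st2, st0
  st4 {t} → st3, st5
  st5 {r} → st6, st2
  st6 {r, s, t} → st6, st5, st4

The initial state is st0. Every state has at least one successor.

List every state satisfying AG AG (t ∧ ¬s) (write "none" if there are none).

States satisfying AG (t ∧ ¬s): ∅.
States satisfying AG AG (t ∧ ¬s): ∅.

none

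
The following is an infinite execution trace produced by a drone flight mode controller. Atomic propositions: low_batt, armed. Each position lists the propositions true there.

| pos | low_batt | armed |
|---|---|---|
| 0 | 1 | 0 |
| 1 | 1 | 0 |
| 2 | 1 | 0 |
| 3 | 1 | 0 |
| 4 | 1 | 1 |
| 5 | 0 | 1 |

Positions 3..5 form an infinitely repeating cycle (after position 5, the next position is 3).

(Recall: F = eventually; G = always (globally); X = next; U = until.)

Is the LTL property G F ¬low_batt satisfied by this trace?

F ¬low_batt holds at every position 0..5, and those are all positions ever visited, so G F ¬low_batt holds.

Holds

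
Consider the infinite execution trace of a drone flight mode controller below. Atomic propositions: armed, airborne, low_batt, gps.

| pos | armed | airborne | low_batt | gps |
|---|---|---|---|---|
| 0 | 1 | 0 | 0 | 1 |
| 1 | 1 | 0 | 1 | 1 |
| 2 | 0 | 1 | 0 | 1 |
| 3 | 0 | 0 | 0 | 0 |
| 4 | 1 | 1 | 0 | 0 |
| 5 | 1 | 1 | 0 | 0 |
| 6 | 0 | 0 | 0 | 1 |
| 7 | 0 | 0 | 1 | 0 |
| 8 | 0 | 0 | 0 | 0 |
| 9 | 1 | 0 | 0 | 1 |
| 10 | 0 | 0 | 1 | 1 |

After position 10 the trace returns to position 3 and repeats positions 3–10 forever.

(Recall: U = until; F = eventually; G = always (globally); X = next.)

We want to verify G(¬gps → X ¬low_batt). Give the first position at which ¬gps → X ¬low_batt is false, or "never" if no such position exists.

never

¬gps → X ¬low_batt holds at every position 0..10, and those are all the positions the trace ever visits, so the invariant G(¬gps → X ¬low_batt) is never violated.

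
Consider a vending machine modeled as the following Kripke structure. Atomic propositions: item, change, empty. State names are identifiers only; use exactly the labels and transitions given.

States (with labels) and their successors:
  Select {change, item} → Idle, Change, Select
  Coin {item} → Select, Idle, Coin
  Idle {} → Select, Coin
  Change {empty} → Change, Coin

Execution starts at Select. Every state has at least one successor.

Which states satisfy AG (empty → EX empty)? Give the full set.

States satisfying empty → EX empty: {Select, Coin, Idle, Change}.
States satisfying AG (empty → EX empty): {Select, Coin, Idle, Change}.

{Select, Coin, Idle, Change}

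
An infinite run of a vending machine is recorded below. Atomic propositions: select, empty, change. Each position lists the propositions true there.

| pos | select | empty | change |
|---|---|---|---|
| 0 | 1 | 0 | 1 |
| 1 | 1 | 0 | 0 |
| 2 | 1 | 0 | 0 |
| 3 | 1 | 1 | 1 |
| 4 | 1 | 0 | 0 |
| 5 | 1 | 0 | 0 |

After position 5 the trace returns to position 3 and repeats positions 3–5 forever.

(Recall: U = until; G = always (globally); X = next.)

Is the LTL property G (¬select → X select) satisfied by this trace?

Holds

¬select → X select holds at every position 0..5, and those are all positions ever visited, so G (¬select → X select) holds.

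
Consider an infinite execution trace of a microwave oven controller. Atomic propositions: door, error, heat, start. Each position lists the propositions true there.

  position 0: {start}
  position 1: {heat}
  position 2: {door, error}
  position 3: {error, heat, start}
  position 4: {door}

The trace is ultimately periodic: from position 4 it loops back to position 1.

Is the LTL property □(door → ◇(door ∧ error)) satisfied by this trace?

Satisfied

door → ◇(door ∧ error) holds at every position 0..4, and those are all positions ever visited, so □(door → ◇(door ∧ error)) holds.
Positions where door holds: 2, 4.
Check ◇(door ∧ error) at each: 2→ok, 4→ok.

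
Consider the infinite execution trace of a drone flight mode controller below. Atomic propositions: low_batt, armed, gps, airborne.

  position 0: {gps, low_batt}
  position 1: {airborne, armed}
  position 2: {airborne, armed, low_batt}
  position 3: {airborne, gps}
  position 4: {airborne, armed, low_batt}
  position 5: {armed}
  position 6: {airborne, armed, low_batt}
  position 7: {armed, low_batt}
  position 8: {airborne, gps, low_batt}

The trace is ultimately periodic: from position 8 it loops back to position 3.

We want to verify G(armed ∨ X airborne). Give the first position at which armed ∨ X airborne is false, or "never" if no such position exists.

armed ∨ X airborne holds at every position 0..8, and those are all the positions the trace ever visits, so the invariant G(armed ∨ X airborne) is never violated.

never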